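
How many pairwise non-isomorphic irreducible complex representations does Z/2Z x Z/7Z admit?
14

Derivation: The number of irreducible complex representations of a finite group equals its number of conjugacy classes. Z/2Z x Z/7Z is abelian of order 14, so every element is its own conjugacy class: 14 classes, so Z/2Z x Z/7Z (order 14) has exactly 14 irreducible complex representations.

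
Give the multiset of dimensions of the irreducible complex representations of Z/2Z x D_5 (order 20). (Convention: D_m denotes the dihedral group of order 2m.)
Dimensions: 1, 1, 1, 1, 2, 2, 2, 2

Why: There are 8 irreducibles (= number of conjugacy classes). Their dimensions d_i satisfy sum d_i^2 = |G| = 20: 1 + 1 + 1 + 1 + 4 + 4 + 4 + 4 = 20. (For the product with Z/2Z: each of the 2 1-dim characters of Z/2Z tensors with each irrep of D_5, giving 2 copies of each D_5-dimension.)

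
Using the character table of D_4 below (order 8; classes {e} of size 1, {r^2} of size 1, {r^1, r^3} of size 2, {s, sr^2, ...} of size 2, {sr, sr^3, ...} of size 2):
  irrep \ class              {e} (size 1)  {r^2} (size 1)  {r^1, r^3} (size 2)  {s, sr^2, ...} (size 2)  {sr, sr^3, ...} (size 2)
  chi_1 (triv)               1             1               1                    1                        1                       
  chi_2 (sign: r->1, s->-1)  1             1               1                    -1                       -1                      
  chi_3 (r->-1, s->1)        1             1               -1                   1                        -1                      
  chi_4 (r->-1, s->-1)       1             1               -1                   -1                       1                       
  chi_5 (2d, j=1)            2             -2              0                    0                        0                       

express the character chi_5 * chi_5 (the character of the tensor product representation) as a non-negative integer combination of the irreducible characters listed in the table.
chi_5 tensor chi_5 = chi_1 + chi_2 + chi_3 + chi_4 (all other irreducibles have multiplicity 0).

Reasoning: The character of a tensor product is the pointwise product (chi_5 * chi_5)(C) = chi_5(C) * chi_5(C):
  {e}: (2)*(2), {r^2}: (-2)*(-2), {r^1, r^3}: (0)*(0), {s, sr^2, ...}: (0)*(0), {sr, sr^3, ...}: (0)*(0)
so (chi_5 * chi_5) takes values
  {e} -> 4, {r^2} -> 4, {r^1, r^3} -> 0, {s, sr^2, ...} -> 0, {sr, sr^3, ...} -> 0.
Now take the inner product of this character with each irreducible chi from the table, <chi_5*chi_5, chi> = (1/8) sum_C |C| (chi_5*chi_5)(C) conj(chi(C)):
  <chi_5*chi_5, chi_1> = (1/8)[1*(4)*conj(1) + 1*(4)*conj(1) + 2*(0)*conj(1) + 2*(0)*conj(1) + 2*(0)*conj(1)]
      = (1/8)[(4) + (4) + (0) + (0) + (0)] = 8/8 = 1
  <chi_5*chi_5, chi_2> = (1/8)[1*(4)*conj(1) + 1*(4)*conj(1) + 2*(0)*conj(1) + 2*(0)*conj(-1) + 2*(0)*conj(-1)]
      = (1/8)[(4) + (4) + (0) + (0) + (0)] = 8/8 = 1
  <chi_5*chi_5, chi_3> = (1/8)[1*(4)*conj(1) + 1*(4)*conj(1) + 2*(0)*conj(-1) + 2*(0)*conj(1) + 2*(0)*conj(-1)]
      = (1/8)[(4) + (4) + (0) + (0) + (0)] = 8/8 = 1
  <chi_5*chi_5, chi_4> = (1/8)[1*(4)*conj(1) + 1*(4)*conj(1) + 2*(0)*conj(-1) + 2*(0)*conj(-1) + 2*(0)*conj(1)]
      = (1/8)[(4) + (4) + (0) + (0) + (0)] = 8/8 = 1
  <chi_5*chi_5, chi_5> = (1/8)[1*(4)*conj(2) + 1*(4)*conj(-2) + 2*(0)*conj(0) + 2*(0)*conj(0) + 2*(0)*conj(0)]
      = (1/8)[(8) + (-8) + (0) + (0) + (0)] = 0/8 = 0
Hence the multiplicities are chi_1: 1, chi_2: 1, chi_3: 1, chi_4: 1. Dimension check: dim(chi_5)*dim(chi_5) = 2*2 = 4 and sum (mult * dim) = 1*1 + 1*1 + 1*1 + 1*1 = 4.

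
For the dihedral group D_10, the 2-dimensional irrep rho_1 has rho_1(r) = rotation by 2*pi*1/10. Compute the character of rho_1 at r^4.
chi_{rho_1}(r^4) = 2*cos(2*pi*1*4/10) = -sqrt(5)/2 - 1/2

Proof sketch: rho_1(r^4) is rotation by angle 2*pi*1*4/10, whose trace is 2*cos(2*pi*1*4/10) = -sqrt(5)/2 - 1/2.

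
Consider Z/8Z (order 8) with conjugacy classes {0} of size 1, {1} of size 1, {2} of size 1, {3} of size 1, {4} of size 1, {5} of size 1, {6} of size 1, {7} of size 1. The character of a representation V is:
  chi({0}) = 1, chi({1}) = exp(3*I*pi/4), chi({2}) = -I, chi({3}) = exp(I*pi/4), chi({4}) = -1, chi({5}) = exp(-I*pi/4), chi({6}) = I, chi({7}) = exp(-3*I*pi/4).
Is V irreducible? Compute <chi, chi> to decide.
Irreducible: <chi, chi> = 1.

Argument: <chi, chi> = (1/|G|) sum_C |C| * |chi(C)|^2 = (1/8)[1*|1|^2 + 1*|exp(3*I*pi/4)|^2 + 1*|-I|^2 + 1*|exp(I*pi/4)|^2 + 1*|-1|^2 + 1*|exp(-I*pi/4)|^2 + 1*|I|^2 + 1*|exp(-3*I*pi/4)|^2]
  = (1/8)[(1) + (1) + (1) + (1) + (1) + (1) + (1) + (1)] = 8/8 = 1.
(Exp terms are combined using exp(i*s)*conj(exp(i*t)) = exp(i*(s-t)), and sums of them are collapsed using the identity that for every m > 1 the m distinct m-th roots of unity sum to 0, e.g. 1 + exp(2*I*pi/3) + exp(-2*I*pi/3) = 0.)
A character is irreducible iff <chi, chi> = 1, so this representation is irreducible.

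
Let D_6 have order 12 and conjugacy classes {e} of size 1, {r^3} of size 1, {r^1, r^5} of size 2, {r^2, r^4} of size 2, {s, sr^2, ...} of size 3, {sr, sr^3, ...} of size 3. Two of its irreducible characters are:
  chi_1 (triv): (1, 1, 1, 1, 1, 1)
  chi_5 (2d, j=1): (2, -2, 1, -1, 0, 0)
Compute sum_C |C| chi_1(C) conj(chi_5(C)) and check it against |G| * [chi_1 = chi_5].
Sum = 0; so <chi_1, chi_5> = 0 (distinct irreducibles are orthogonal).

Details: Compute term by term over conjugacy classes (|C| * chi_1(C) * conj(chi_5(C))):
  1*(1)*conj(2) + 1*(1)*conj(-2) + 2*(1)*conj(1) + 2*(1)*conj(-1) + 3*(1)*conj(0) + 3*(1)*conj(0)
  = (2) + (-2) + (2) + (-2) + (0) + (0)
  = 0.
Dividing by |G| = 12 gives 0/12 = 0, matching the row-orthogonality relation <chi_1, chi_5> = [chi_1 = chi_5].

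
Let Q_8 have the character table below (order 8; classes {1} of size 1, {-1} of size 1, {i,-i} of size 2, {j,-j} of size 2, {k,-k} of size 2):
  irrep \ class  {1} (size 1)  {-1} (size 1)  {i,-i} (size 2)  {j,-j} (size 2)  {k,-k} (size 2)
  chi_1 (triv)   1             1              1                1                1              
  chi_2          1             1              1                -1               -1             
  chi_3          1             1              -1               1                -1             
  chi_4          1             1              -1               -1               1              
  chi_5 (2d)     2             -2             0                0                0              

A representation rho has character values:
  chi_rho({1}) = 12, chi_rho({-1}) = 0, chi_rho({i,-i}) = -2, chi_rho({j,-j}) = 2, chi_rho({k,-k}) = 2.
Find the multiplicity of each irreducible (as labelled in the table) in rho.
Multiplicities: chi_1: 2, chi_2: 0, chi_3: 2, chi_4: 2, chi_5: 3.

Reasoning: Use <chi_rho, chi> = (1/|G|) sum_C |C| * chi_rho(C) * conj(chi(C)) with |G| = 8 for each irreducible chi in the table:
  <chi_rho, chi_1> = (1/8)[1*(12)*conj(1) + 1*(0)*conj(1) + 2*(-2)*conj(1) + 2*(2)*conj(1) + 2*(2)*conj(1)]
      = (1/8)[(12) + (0) + (-4) + (4) + (4)] = 16/8 = 2
  <chi_rho, chi_2> = (1/8)[1*(12)*conj(1) + 1*(0)*conj(1) + 2*(-2)*conj(1) + 2*(2)*conj(-1) + 2*(2)*conj(-1)]
      = (1/8)[(12) + (0) + (-4) + (-4) + (-4)] = 0/8 = 0
  <chi_rho, chi_3> = (1/8)[1*(12)*conj(1) + 1*(0)*conj(1) + 2*(-2)*conj(-1) + 2*(2)*conj(1) + 2*(2)*conj(-1)]
      = (1/8)[(12) + (0) + (4) + (4) + (-4)] = 16/8 = 2
  <chi_rho, chi_4> = (1/8)[1*(12)*conj(1) + 1*(0)*conj(1) + 2*(-2)*conj(-1) + 2*(2)*conj(-1) + 2*(2)*conj(1)]
      = (1/8)[(12) + (0) + (4) + (-4) + (4)] = 16/8 = 2
  <chi_rho, chi_5> = (1/8)[1*(12)*conj(2) + 1*(0)*conj(-2) + 2*(-2)*conj(0) + 2*(2)*conj(0) + 2*(2)*conj(0)]
      = (1/8)[(24) + (0) + (0) + (0) + (0)] = 24/8 = 3
Dimension check: dim(rho) = sum (mult * dim) = 2*1 + 0*1 + 2*1 + 2*1 + 3*2 = 12 = chi_rho(e) = 12.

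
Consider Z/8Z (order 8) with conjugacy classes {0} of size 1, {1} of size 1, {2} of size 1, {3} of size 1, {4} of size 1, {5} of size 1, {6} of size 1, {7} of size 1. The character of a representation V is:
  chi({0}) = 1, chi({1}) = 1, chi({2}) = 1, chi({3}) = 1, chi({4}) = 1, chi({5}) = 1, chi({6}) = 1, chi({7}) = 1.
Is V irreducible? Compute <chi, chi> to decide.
Irreducible: <chi, chi> = 1.

Solution. <chi, chi> = (1/|G|) sum_C |C| * |chi(C)|^2 = (1/8)[1*|1|^2 + 1*|1|^2 + 1*|1|^2 + 1*|1|^2 + 1*|1|^2 + 1*|1|^2 + 1*|1|^2 + 1*|1|^2]
  = (1/8)[(1) + (1) + (1) + (1) + (1) + (1) + (1) + (1)] = 8/8 = 1.
(Exp terms are combined using exp(i*s)*conj(exp(i*t)) = exp(i*(s-t)), and sums of them are collapsed using the identity that for every m > 1 the m distinct m-th roots of unity sum to 0, e.g. 1 + exp(2*I*pi/3) + exp(-2*I*pi/3) = 0.)
A character is irreducible iff <chi, chi> = 1, so this representation is irreducible.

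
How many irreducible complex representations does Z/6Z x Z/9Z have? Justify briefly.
54

Details: The number of irreducible complex representations of a finite group equals its number of conjugacy classes. Z/6Z x Z/9Z is abelian of order 54, so every element is its own conjugacy class: 54 classes, so Z/6Z x Z/9Z (order 54) has exactly 54 irreducible complex representations.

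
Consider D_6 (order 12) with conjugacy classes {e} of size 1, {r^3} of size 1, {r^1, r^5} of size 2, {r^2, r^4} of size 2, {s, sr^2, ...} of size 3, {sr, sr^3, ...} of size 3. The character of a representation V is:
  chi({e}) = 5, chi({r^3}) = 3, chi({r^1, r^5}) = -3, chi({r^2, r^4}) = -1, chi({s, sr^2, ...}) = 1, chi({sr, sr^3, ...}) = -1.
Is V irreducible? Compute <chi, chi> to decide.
Not irreducible (reducible): <chi, chi> = 5 > 1.

Working: <chi, chi> = (1/|G|) sum_C |C| * |chi(C)|^2 = (1/12)[1*|5|^2 + 1*|3|^2 + 2*|-3|^2 + 2*|-1|^2 + 3*|1|^2 + 3*|-1|^2]
  = (1/12)[(25) + (9) + (18) + (2) + (3) + (3)] = 60/12 = 5.
A character is irreducible iff <chi, chi> = 1, so this representation is reducible.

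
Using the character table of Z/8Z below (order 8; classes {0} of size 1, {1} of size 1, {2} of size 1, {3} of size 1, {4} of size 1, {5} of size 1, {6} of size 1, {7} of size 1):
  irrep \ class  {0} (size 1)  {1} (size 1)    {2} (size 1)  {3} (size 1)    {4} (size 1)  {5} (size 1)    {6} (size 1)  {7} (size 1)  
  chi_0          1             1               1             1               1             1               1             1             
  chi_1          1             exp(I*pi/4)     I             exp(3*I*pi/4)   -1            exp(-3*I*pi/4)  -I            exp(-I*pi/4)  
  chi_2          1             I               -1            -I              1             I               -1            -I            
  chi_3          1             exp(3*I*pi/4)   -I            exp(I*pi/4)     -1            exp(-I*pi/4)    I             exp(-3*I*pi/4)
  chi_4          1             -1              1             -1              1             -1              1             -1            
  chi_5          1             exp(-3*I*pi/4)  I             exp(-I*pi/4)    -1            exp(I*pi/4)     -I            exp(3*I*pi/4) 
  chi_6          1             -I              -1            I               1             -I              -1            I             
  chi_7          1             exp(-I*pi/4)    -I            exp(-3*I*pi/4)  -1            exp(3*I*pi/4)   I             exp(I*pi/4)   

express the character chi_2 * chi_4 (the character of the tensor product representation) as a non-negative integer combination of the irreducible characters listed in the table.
chi_2 tensor chi_4 = chi_6 (all other irreducibles have multiplicity 0).

The character of a tensor product is the pointwise product (chi_2 * chi_4)(C) = chi_2(C) * chi_4(C):
  {0}: (1)*(1), {1}: (I)*(-1), {2}: (-1)*(1), {3}: (-I)*(-1), {4}: (1)*(1), {5}: (I)*(-1), {6}: (-1)*(1), {7}: (-I)*(-1)
so (chi_2 * chi_4) takes values
  {0} -> 1, {1} -> -I, {2} -> -1, {3} -> I, {4} -> 1, {5} -> -I, {6} -> -1, {7} -> I.
Now take the inner product of this character with each irreducible chi from the table, <chi_2*chi_4, chi> = (1/8) sum_C |C| (chi_2*chi_4)(C) conj(chi(C)):
  <chi_2*chi_4, chi_0> = (1/8)[1*(1)*conj(1) + 1*(-I)*conj(1) + 1*(-1)*conj(1) + 1*(I)*conj(1) + 1*(1)*conj(1) + 1*(-I)*conj(1) + 1*(-1)*conj(1) + 1*(I)*conj(1)]
      = (1/8)[(1) + (-I) + (-1) + (I) + (1) + (-I) + (-1) + (I)] = 0/8 = 0
  <chi_2*chi_4, chi_1> = (1/8)[1*(1)*conj(1) + 1*(-I)*conj(exp(I*pi/4)) + 1*(-1)*conj(I) + 1*(I)*conj(exp(3*I*pi/4)) + 1*(1)*conj(-1) + 1*(-I)*conj(exp(-3*I*pi/4)) + 1*(-1)*conj(-I) + 1*(I)*conj(exp(-I*pi/4))]
      = (1/8)[(1) + (-exp(I*pi/4)) + (I) + (exp(-I*pi/4)) + (-1) + (-exp(-3*I*pi/4)) + (-I) + (exp(3*I*pi/4))] = 0/8 = 0
  <chi_2*chi_4, chi_2> = (1/8)[1*(1)*conj(1) + 1*(-I)*conj(I) + 1*(-1)*conj(-1) + 1*(I)*conj(-I) + 1*(1)*conj(1) + 1*(-I)*conj(I) + 1*(-1)*conj(-1) + 1*(I)*conj(-I)]
      = (1/8)[(1) + (-1) + (1) + (-1) + (1) + (-1) + (1) + (-1)] = 0/8 = 0
  <chi_2*chi_4, chi_3> = (1/8)[1*(1)*conj(1) + 1*(-I)*conj(exp(3*I*pi/4)) + 1*(-1)*conj(-I) + 1*(I)*conj(exp(I*pi/4)) + 1*(1)*conj(-1) + 1*(-I)*conj(exp(-I*pi/4)) + 1*(-1)*conj(I) + 1*(I)*conj(exp(-3*I*pi/4))]
      = (1/8)[(1) + (-exp(-I*pi/4)) + (-I) + (exp(I*pi/4)) + (-1) + (-exp(3*I*pi/4)) + (I) + (exp(-3*I*pi/4))] = 0/8 = 0
  <chi_2*chi_4, chi_4> = (1/8)[1*(1)*conj(1) + 1*(-I)*conj(-1) + 1*(-1)*conj(1) + 1*(I)*conj(-1) + 1*(1)*conj(1) + 1*(-I)*conj(-1) + 1*(-1)*conj(1) + 1*(I)*conj(-1)]
      = (1/8)[(1) + (I) + (-1) + (-I) + (1) + (I) + (-1) + (-I)] = 0/8 = 0
  <chi_2*chi_4, chi_5> = (1/8)[1*(1)*conj(1) + 1*(-I)*conj(exp(-3*I*pi/4)) + 1*(-1)*conj(I) + 1*(I)*conj(exp(-I*pi/4)) + 1*(1)*conj(-1) + 1*(-I)*conj(exp(I*pi/4)) + 1*(-1)*conj(-I) + 1*(I)*conj(exp(3*I*pi/4))]
      = (1/8)[(1) + (-exp(-3*I*pi/4)) + (I) + (exp(3*I*pi/4)) + (-1) + (-exp(I*pi/4)) + (-I) + (exp(-I*pi/4))] = 0/8 = 0
  <chi_2*chi_4, chi_6> = (1/8)[1*(1)*conj(1) + 1*(-I)*conj(-I) + 1*(-1)*conj(-1) + 1*(I)*conj(I) + 1*(1)*conj(1) + 1*(-I)*conj(-I) + 1*(-1)*conj(-1) + 1*(I)*conj(I)]
      = (1/8)[(1) + (1) + (1) + (1) + (1) + (1) + (1) + (1)] = 8/8 = 1
  <chi_2*chi_4, chi_7> = (1/8)[1*(1)*conj(1) + 1*(-I)*conj(exp(-I*pi/4)) + 1*(-1)*conj(-I) + 1*(I)*conj(exp(-3*I*pi/4)) + 1*(1)*conj(-1) + 1*(-I)*conj(exp(3*I*pi/4)) + 1*(-1)*conj(I) + 1*(I)*conj(exp(I*pi/4))]
      = (1/8)[(1) + (-exp(3*I*pi/4)) + (-I) + (exp(-3*I*pi/4)) + (-1) + (-exp(-I*pi/4)) + (I) + (exp(I*pi/4))] = 0/8 = 0
(Exp terms are combined using exp(i*s)*conj(exp(i*t)) = exp(i*(s-t)), and sums of them are collapsed using the identity that for every m > 1 the m distinct m-th roots of unity sum to 0, e.g. 1 + exp(2*I*pi/3) + exp(-2*I*pi/3) = 0.)
Hence the multiplicities are chi_6: 1. Dimension check: dim(chi_2)*dim(chi_4) = 1*1 = 1 and sum (mult * dim) = 1*1 = 1.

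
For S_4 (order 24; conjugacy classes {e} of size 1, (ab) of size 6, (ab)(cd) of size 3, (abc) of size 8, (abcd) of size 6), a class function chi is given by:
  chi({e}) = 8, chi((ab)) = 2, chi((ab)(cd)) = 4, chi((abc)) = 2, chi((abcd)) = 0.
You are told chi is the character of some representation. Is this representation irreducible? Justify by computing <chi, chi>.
Not irreducible (reducible): <chi, chi> = 7 > 1.

Details: <chi, chi> = (1/|G|) sum_C |C| * |chi(C)|^2 = (1/24)[1*|8|^2 + 6*|2|^2 + 3*|4|^2 + 8*|2|^2 + 6*|0|^2]
  = (1/24)[(64) + (24) + (48) + (32) + (0)] = 168/24 = 7.
A character is irreducible iff <chi, chi> = 1, so this representation is reducible.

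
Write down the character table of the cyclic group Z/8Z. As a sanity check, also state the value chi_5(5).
Character table of Z/8Z (irreps indexed chi_0,...,chi_7 with chi_k(m) = zeta_8^(k*m), zeta_8 = exp(2*pi*i/8)):
  irrep \ class  {0} (size 1)  {1} (size 1)    {2} (size 1)  {3} (size 1)    {4} (size 1)  {5} (size 1)    {6} (size 1)  {7} (size 1)  
  chi_0          1             1               1             1               1             1               1             1             
  chi_1          1             exp(I*pi/4)     I             exp(3*I*pi/4)   -1            exp(-3*I*pi/4)  -I            exp(-I*pi/4)  
  chi_2          1             I               -1            -I              1             I               -1            -I            
  chi_3          1             exp(3*I*pi/4)   -I            exp(I*pi/4)     -1            exp(-I*pi/4)    I             exp(-3*I*pi/4)
  chi_4          1             -1              1             -1              1             -1              1             -1            
  chi_5          1             exp(-3*I*pi/4)  I             exp(-I*pi/4)    -1            exp(I*pi/4)     -I            exp(3*I*pi/4) 
  chi_6          1             -I              -1            I               1             -I              -1            I             
  chi_7          1             exp(-I*pi/4)    -I            exp(-3*I*pi/4)  -1            exp(3*I*pi/4)   I             exp(I*pi/4)   

Spot check: chi_5(5) = zeta_8^(5*5) = zeta_8^25 = exp(I*pi/4).

Argument: Z/8Z is abelian, so all 8 irreducible complex representations are 1-dimensional. They are given by chi_k(m) = zeta_8^(k*m) for k = 0,...,7. Row orthogonality: sum_m chi_k(m) conj(chi_l(m)) = 8 * [k = l].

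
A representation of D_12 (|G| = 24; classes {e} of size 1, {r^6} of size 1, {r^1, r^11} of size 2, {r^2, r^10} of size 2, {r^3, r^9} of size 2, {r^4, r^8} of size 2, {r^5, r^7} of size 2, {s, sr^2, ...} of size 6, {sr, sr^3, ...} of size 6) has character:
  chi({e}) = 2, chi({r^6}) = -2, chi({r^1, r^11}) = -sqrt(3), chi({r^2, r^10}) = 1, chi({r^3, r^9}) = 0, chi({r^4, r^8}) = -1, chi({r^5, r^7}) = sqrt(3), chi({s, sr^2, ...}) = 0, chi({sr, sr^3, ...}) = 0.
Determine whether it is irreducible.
Irreducible: <chi, chi> = 1.

Explanation: <chi, chi> = (1/|G|) sum_C |C| * |chi(C)|^2 = (1/24)[1*|2|^2 + 1*|-2|^2 + 2*|-sqrt(3)|^2 + 2*|1|^2 + 2*|0|^2 + 2*|-1|^2 + 2*|sqrt(3)|^2 + 6*|0|^2 + 6*|0|^2]
  = (1/24)[(4) + (4) + (6) + (2) + (0) + (2) + (6) + (0) + (0)] = 24/24 = 1.
A character is irreducible iff <chi, chi> = 1, so this representation is irreducible.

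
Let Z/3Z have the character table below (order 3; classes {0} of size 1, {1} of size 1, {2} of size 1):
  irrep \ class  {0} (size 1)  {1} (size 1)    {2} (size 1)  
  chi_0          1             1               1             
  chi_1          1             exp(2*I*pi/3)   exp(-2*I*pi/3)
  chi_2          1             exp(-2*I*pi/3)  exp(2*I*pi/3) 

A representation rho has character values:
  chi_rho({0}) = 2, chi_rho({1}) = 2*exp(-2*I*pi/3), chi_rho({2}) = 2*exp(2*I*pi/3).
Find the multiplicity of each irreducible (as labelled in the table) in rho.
Multiplicities: chi_0: 0, chi_1: 0, chi_2: 2.

Derivation: Use <chi_rho, chi> = (1/|G|) sum_C |C| * chi_rho(C) * conj(chi(C)) with |G| = 3 for each irreducible chi in the table:
  <chi_rho, chi_0> = (1/3)[1*(2)*conj(1) + 1*(2*exp(-2*I*pi/3))*conj(1) + 1*(2*exp(2*I*pi/3))*conj(1)]
      = (1/3)[(2) + (2*exp(-2*I*pi/3)) + (2*exp(2*I*pi/3))] = 0/3 = 0
  <chi_rho, chi_1> = (1/3)[1*(2)*conj(1) + 1*(2*exp(-2*I*pi/3))*conj(exp(2*I*pi/3)) + 1*(2*exp(2*I*pi/3))*conj(exp(-2*I*pi/3))]
      = (1/3)[(2) + (2*exp(2*I*pi/3)) + (2*exp(-2*I*pi/3))] = 0/3 = 0
  <chi_rho, chi_2> = (1/3)[1*(2)*conj(1) + 1*(2*exp(-2*I*pi/3))*conj(exp(-2*I*pi/3)) + 1*(2*exp(2*I*pi/3))*conj(exp(2*I*pi/3))]
      = (1/3)[(2) + (2) + (2)] = 6/3 = 2
(Exp terms are combined using exp(i*s)*conj(exp(i*t)) = exp(i*(s-t)), and sums of them are collapsed using the identity that for every m > 1 the m distinct m-th roots of unity sum to 0, e.g. 1 + exp(2*I*pi/3) + exp(-2*I*pi/3) = 0.)
Dimension check: dim(rho) = sum (mult * dim) = 0*1 + 0*1 + 2*1 = 2 = chi_rho(e) = 2.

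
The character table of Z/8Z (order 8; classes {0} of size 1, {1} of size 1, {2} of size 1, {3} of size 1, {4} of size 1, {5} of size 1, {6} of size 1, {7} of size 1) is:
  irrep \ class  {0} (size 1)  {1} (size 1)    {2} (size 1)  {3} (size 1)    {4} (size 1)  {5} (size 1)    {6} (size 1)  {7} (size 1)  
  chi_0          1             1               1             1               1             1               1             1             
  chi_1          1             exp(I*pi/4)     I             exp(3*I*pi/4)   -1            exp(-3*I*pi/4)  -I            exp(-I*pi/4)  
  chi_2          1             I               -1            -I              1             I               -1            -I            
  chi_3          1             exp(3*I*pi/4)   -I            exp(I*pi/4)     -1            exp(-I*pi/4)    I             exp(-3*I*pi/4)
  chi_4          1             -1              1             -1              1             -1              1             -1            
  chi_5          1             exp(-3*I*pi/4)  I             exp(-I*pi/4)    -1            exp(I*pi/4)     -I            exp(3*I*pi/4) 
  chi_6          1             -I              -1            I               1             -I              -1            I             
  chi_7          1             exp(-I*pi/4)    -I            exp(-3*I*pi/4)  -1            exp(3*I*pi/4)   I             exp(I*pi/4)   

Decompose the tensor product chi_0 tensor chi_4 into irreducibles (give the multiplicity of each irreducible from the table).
chi_0 tensor chi_4 = chi_4 (all other irreducibles have multiplicity 0).

Details: The character of a tensor product is the pointwise product (chi_0 * chi_4)(C) = chi_0(C) * chi_4(C):
  {0}: (1)*(1), {1}: (1)*(-1), {2}: (1)*(1), {3}: (1)*(-1), {4}: (1)*(1), {5}: (1)*(-1), {6}: (1)*(1), {7}: (1)*(-1)
so (chi_0 * chi_4) takes values
  {0} -> 1, {1} -> -1, {2} -> 1, {3} -> -1, {4} -> 1, {5} -> -1, {6} -> 1, {7} -> -1.
Now take the inner product of this character with each irreducible chi from the table, <chi_0*chi_4, chi> = (1/8) sum_C |C| (chi_0*chi_4)(C) conj(chi(C)):
  <chi_0*chi_4, chi_0> = (1/8)[1*(1)*conj(1) + 1*(-1)*conj(1) + 1*(1)*conj(1) + 1*(-1)*conj(1) + 1*(1)*conj(1) + 1*(-1)*conj(1) + 1*(1)*conj(1) + 1*(-1)*conj(1)]
      = (1/8)[(1) + (-1) + (1) + (-1) + (1) + (-1) + (1) + (-1)] = 0/8 = 0
  <chi_0*chi_4, chi_1> = (1/8)[1*(1)*conj(1) + 1*(-1)*conj(exp(I*pi/4)) + 1*(1)*conj(I) + 1*(-1)*conj(exp(3*I*pi/4)) + 1*(1)*conj(-1) + 1*(-1)*conj(exp(-3*I*pi/4)) + 1*(1)*conj(-I) + 1*(-1)*conj(exp(-I*pi/4))]
      = (1/8)[(1) + (-exp(-I*pi/4)) + (-I) + (-exp(-3*I*pi/4)) + (-1) + (-exp(3*I*pi/4)) + (I) + (-exp(I*pi/4))] = 0/8 = 0
  <chi_0*chi_4, chi_2> = (1/8)[1*(1)*conj(1) + 1*(-1)*conj(I) + 1*(1)*conj(-1) + 1*(-1)*conj(-I) + 1*(1)*conj(1) + 1*(-1)*conj(I) + 1*(1)*conj(-1) + 1*(-1)*conj(-I)]
      = (1/8)[(1) + (I) + (-1) + (-I) + (1) + (I) + (-1) + (-I)] = 0/8 = 0
  <chi_0*chi_4, chi_3> = (1/8)[1*(1)*conj(1) + 1*(-1)*conj(exp(3*I*pi/4)) + 1*(1)*conj(-I) + 1*(-1)*conj(exp(I*pi/4)) + 1*(1)*conj(-1) + 1*(-1)*conj(exp(-I*pi/4)) + 1*(1)*conj(I) + 1*(-1)*conj(exp(-3*I*pi/4))]
      = (1/8)[(1) + (-exp(-3*I*pi/4)) + (I) + (-exp(-I*pi/4)) + (-1) + (-exp(I*pi/4)) + (-I) + (-exp(3*I*pi/4))] = 0/8 = 0
  <chi_0*chi_4, chi_4> = (1/8)[1*(1)*conj(1) + 1*(-1)*conj(-1) + 1*(1)*conj(1) + 1*(-1)*conj(-1) + 1*(1)*conj(1) + 1*(-1)*conj(-1) + 1*(1)*conj(1) + 1*(-1)*conj(-1)]
      = (1/8)[(1) + (1) + (1) + (1) + (1) + (1) + (1) + (1)] = 8/8 = 1
  <chi_0*chi_4, chi_5> = (1/8)[1*(1)*conj(1) + 1*(-1)*conj(exp(-3*I*pi/4)) + 1*(1)*conj(I) + 1*(-1)*conj(exp(-I*pi/4)) + 1*(1)*conj(-1) + 1*(-1)*conj(exp(I*pi/4)) + 1*(1)*conj(-I) + 1*(-1)*conj(exp(3*I*pi/4))]
      = (1/8)[(1) + (-exp(3*I*pi/4)) + (-I) + (-exp(I*pi/4)) + (-1) + (-exp(-I*pi/4)) + (I) + (-exp(-3*I*pi/4))] = 0/8 = 0
  <chi_0*chi_4, chi_6> = (1/8)[1*(1)*conj(1) + 1*(-1)*conj(-I) + 1*(1)*conj(-1) + 1*(-1)*conj(I) + 1*(1)*conj(1) + 1*(-1)*conj(-I) + 1*(1)*conj(-1) + 1*(-1)*conj(I)]
      = (1/8)[(1) + (-I) + (-1) + (I) + (1) + (-I) + (-1) + (I)] = 0/8 = 0
  <chi_0*chi_4, chi_7> = (1/8)[1*(1)*conj(1) + 1*(-1)*conj(exp(-I*pi/4)) + 1*(1)*conj(-I) + 1*(-1)*conj(exp(-3*I*pi/4)) + 1*(1)*conj(-1) + 1*(-1)*conj(exp(3*I*pi/4)) + 1*(1)*conj(I) + 1*(-1)*conj(exp(I*pi/4))]
      = (1/8)[(1) + (-exp(I*pi/4)) + (I) + (-exp(3*I*pi/4)) + (-1) + (-exp(-3*I*pi/4)) + (-I) + (-exp(-I*pi/4))] = 0/8 = 0
(Exp terms are combined using exp(i*s)*conj(exp(i*t)) = exp(i*(s-t)), and sums of them are collapsed using the identity that for every m > 1 the m distinct m-th roots of unity sum to 0, e.g. 1 + exp(2*I*pi/3) + exp(-2*I*pi/3) = 0.)
Hence the multiplicities are chi_4: 1. Dimension check: dim(chi_0)*dim(chi_4) = 1*1 = 1 and sum (mult * dim) = 1*1 = 1.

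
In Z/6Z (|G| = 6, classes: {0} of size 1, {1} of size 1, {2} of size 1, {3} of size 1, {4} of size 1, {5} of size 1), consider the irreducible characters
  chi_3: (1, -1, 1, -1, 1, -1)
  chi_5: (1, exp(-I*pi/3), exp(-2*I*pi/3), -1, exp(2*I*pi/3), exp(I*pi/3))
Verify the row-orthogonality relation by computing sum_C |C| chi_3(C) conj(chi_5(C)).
Sum = 0; so <chi_3, chi_5> = 0 (distinct irreducibles are orthogonal).

Derivation: Compute term by term over conjugacy classes (|C| * chi_3(C) * conj(chi_5(C))):
  1*(1)*conj(1) + 1*(-1)*conj(exp(-I*pi/3)) + 1*(1)*conj(exp(-2*I*pi/3)) + 1*(-1)*conj(-1) + 1*(1)*conj(exp(2*I*pi/3)) + 1*(-1)*conj(exp(I*pi/3))
  = (1) + (-exp(I*pi/3)) + (exp(2*I*pi/3)) + (1) + (exp(-2*I*pi/3)) + (-exp(-I*pi/3))
  = 0.
(Exp terms are combined using exp(i*s)*conj(exp(i*t)) = exp(i*(s-t)), and sums of them are collapsed using the identity that for every m > 1 the m distinct m-th roots of unity sum to 0, e.g. 1 + exp(2*I*pi/3) + exp(-2*I*pi/3) = 0.)
Dividing by |G| = 6 gives 0/6 = 0, matching the row-orthogonality relation <chi_3, chi_5> = [chi_3 = chi_5].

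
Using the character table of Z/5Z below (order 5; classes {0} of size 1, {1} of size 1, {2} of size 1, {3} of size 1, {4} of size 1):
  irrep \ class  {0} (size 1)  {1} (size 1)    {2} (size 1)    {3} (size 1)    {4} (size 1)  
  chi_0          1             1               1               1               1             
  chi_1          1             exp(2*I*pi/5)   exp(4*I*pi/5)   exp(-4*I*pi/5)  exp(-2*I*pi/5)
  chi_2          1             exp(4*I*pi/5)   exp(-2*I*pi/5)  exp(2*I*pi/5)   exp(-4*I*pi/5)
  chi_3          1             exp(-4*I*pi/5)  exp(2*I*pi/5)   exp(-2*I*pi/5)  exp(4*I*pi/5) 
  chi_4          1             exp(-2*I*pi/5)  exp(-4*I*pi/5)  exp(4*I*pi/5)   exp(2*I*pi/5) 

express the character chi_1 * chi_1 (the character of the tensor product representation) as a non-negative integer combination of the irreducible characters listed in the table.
chi_1 tensor chi_1 = chi_2 (all other irreducibles have multiplicity 0).

Details: The character of a tensor product is the pointwise product (chi_1 * chi_1)(C) = chi_1(C) * chi_1(C):
  {0}: (1)*(1), {1}: (exp(2*I*pi/5))*(exp(2*I*pi/5)), {2}: (exp(4*I*pi/5))*(exp(4*I*pi/5)), {3}: (exp(-4*I*pi/5))*(exp(-4*I*pi/5)), {4}: (exp(-2*I*pi/5))*(exp(-2*I*pi/5))
so (chi_1 * chi_1) takes values
  {0} -> 1, {1} -> exp(4*I*pi/5), {2} -> exp(-2*I*pi/5), {3} -> exp(2*I*pi/5), {4} -> exp(-4*I*pi/5).
Now take the inner product of this character with each irreducible chi from the table, <chi_1*chi_1, chi> = (1/5) sum_C |C| (chi_1*chi_1)(C) conj(chi(C)):
  <chi_1*chi_1, chi_0> = (1/5)[1*(1)*conj(1) + 1*(exp(4*I*pi/5))*conj(1) + 1*(exp(-2*I*pi/5))*conj(1) + 1*(exp(2*I*pi/5))*conj(1) + 1*(exp(-4*I*pi/5))*conj(1)]
      = (1/5)[(1) + (exp(4*I*pi/5)) + (exp(-2*I*pi/5)) + (exp(2*I*pi/5)) + (exp(-4*I*pi/5))] = 0/5 = 0
  <chi_1*chi_1, chi_1> = (1/5)[1*(1)*conj(1) + 1*(exp(4*I*pi/5))*conj(exp(2*I*pi/5)) + 1*(exp(-2*I*pi/5))*conj(exp(4*I*pi/5)) + 1*(exp(2*I*pi/5))*conj(exp(-4*I*pi/5)) + 1*(exp(-4*I*pi/5))*conj(exp(-2*I*pi/5))]
      = (1/5)[(1) + (exp(2*I*pi/5)) + (exp(4*I*pi/5)) + (exp(-4*I*pi/5)) + (exp(-2*I*pi/5))] = 0/5 = 0
  <chi_1*chi_1, chi_2> = (1/5)[1*(1)*conj(1) + 1*(exp(4*I*pi/5))*conj(exp(4*I*pi/5)) + 1*(exp(-2*I*pi/5))*conj(exp(-2*I*pi/5)) + 1*(exp(2*I*pi/5))*conj(exp(2*I*pi/5)) + 1*(exp(-4*I*pi/5))*conj(exp(-4*I*pi/5))]
      = (1/5)[(1) + (1) + (1) + (1) + (1)] = 5/5 = 1
  <chi_1*chi_1, chi_3> = (1/5)[1*(1)*conj(1) + 1*(exp(4*I*pi/5))*conj(exp(-4*I*pi/5)) + 1*(exp(-2*I*pi/5))*conj(exp(2*I*pi/5)) + 1*(exp(2*I*pi/5))*conj(exp(-2*I*pi/5)) + 1*(exp(-4*I*pi/5))*conj(exp(4*I*pi/5))]
      = (1/5)[(1) + (exp(-2*I*pi/5)) + (exp(-4*I*pi/5)) + (exp(4*I*pi/5)) + (exp(2*I*pi/5))] = 0/5 = 0
  <chi_1*chi_1, chi_4> = (1/5)[1*(1)*conj(1) + 1*(exp(4*I*pi/5))*conj(exp(-2*I*pi/5)) + 1*(exp(-2*I*pi/5))*conj(exp(-4*I*pi/5)) + 1*(exp(2*I*pi/5))*conj(exp(4*I*pi/5)) + 1*(exp(-4*I*pi/5))*conj(exp(2*I*pi/5))]
      = (1/5)[(1) + (exp(-4*I*pi/5)) + (exp(2*I*pi/5)) + (exp(-2*I*pi/5)) + (exp(4*I*pi/5))] = 0/5 = 0
(Exp terms are combined using exp(i*s)*conj(exp(i*t)) = exp(i*(s-t)), and sums of them are collapsed using the identity that for every m > 1 the m distinct m-th roots of unity sum to 0, e.g. 1 + exp(2*I*pi/3) + exp(-2*I*pi/3) = 0.)
Hence the multiplicities are chi_2: 1. Dimension check: dim(chi_1)*dim(chi_1) = 1*1 = 1 and sum (mult * dim) = 1*1 = 1.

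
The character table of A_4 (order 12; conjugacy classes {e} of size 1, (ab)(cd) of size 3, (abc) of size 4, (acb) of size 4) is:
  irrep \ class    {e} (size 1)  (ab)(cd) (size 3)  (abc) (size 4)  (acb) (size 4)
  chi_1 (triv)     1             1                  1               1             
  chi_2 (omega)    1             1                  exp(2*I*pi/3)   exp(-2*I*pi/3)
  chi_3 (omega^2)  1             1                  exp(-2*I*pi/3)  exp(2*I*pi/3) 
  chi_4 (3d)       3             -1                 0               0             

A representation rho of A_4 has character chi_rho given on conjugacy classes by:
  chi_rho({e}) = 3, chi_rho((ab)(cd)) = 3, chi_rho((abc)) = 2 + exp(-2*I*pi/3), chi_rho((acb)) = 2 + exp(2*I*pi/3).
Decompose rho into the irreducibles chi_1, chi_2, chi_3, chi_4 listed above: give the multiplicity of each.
Multiplicities: chi_1: 2, chi_2: 0, chi_3: 1, chi_4: 0.

Details: Use <chi_rho, chi> = (1/|G|) sum_C |C| * chi_rho(C) * conj(chi(C)) with |G| = 12 for each irreducible chi in the table:
  <chi_rho, chi_1> = (1/12)[1*(3)*conj(1) + 3*(3)*conj(1) + 4*(2 + exp(-2*I*pi/3))*conj(1) + 4*(2 + exp(2*I*pi/3))*conj(1)]
      = (1/12)[(3) + (9) + (8 + 4*exp(-2*I*pi/3)) + (8 + 4*exp(2*I*pi/3))] = 24/12 = 2
  <chi_rho, chi_2> = (1/12)[1*(3)*conj(1) + 3*(3)*conj(1) + 4*(2 + exp(-2*I*pi/3))*conj(exp(2*I*pi/3)) + 4*(2 + exp(2*I*pi/3))*conj(exp(-2*I*pi/3))]
      = (1/12)[(3) + (9) + (8*exp(-2*I*pi/3) + 4*exp(2*I*pi/3)) + (4*exp(-2*I*pi/3) + 8*exp(2*I*pi/3))] = 0/12 = 0
  <chi_rho, chi_3> = (1/12)[1*(3)*conj(1) + 3*(3)*conj(1) + 4*(2 + exp(-2*I*pi/3))*conj(exp(-2*I*pi/3)) + 4*(2 + exp(2*I*pi/3))*conj(exp(2*I*pi/3))]
      = (1/12)[(3) + (9) + (4 + 8*exp(2*I*pi/3)) + (4 + 8*exp(-2*I*pi/3))] = 12/12 = 1
  <chi_rho, chi_4> = (1/12)[1*(3)*conj(3) + 3*(3)*conj(-1) + 4*(2 + exp(-2*I*pi/3))*conj(0) + 4*(2 + exp(2*I*pi/3))*conj(0)]
      = (1/12)[(9) + (-9) + (0) + (0)] = 0/12 = 0
(Exp terms are combined using exp(i*s)*conj(exp(i*t)) = exp(i*(s-t)), and sums of them are collapsed using the identity that for every m > 1 the m distinct m-th roots of unity sum to 0, e.g. 1 + exp(2*I*pi/3) + exp(-2*I*pi/3) = 0.)
Dimension check: dim(rho) = sum (mult * dim) = 2*1 + 0*1 + 1*1 + 0*3 = 3 = chi_rho(e) = 3.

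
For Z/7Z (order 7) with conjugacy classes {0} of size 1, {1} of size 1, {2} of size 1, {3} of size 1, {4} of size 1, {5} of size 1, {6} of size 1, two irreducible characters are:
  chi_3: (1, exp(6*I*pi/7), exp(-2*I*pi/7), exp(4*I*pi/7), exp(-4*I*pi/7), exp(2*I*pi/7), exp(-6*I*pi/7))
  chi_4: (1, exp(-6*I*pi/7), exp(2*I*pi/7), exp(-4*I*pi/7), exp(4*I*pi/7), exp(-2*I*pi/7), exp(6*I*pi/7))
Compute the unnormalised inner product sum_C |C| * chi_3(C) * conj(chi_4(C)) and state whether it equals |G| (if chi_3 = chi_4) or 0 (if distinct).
Sum = 0; so <chi_3, chi_4> = 0 (distinct irreducibles are orthogonal).

Derivation: Compute term by term over conjugacy classes (|C| * chi_3(C) * conj(chi_4(C))):
  1*(1)*conj(1) + 1*(exp(6*I*pi/7))*conj(exp(-6*I*pi/7)) + 1*(exp(-2*I*pi/7))*conj(exp(2*I*pi/7)) + 1*(exp(4*I*pi/7))*conj(exp(-4*I*pi/7)) + 1*(exp(-4*I*pi/7))*conj(exp(4*I*pi/7)) + 1*(exp(2*I*pi/7))*conj(exp(-2*I*pi/7)) + 1*(exp(-6*I*pi/7))*conj(exp(6*I*pi/7))
  = (1) + (exp(-2*I*pi/7)) + (exp(-4*I*pi/7)) + (exp(-6*I*pi/7)) + (exp(6*I*pi/7)) + (exp(4*I*pi/7)) + (exp(2*I*pi/7))
  = 0.
(Exp terms are combined using exp(i*s)*conj(exp(i*t)) = exp(i*(s-t)), and sums of them are collapsed using the identity that for every m > 1 the m distinct m-th roots of unity sum to 0, e.g. 1 + exp(2*I*pi/3) + exp(-2*I*pi/3) = 0.)
Dividing by |G| = 7 gives 0/7 = 0, matching the row-orthogonality relation <chi_3, chi_4> = [chi_3 = chi_4].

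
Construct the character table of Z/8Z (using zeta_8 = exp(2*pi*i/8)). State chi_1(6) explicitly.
Character table of Z/8Z (irreps indexed chi_0,...,chi_7 with chi_k(m) = zeta_8^(k*m), zeta_8 = exp(2*pi*i/8)):
  irrep \ class  {0} (size 1)  {1} (size 1)    {2} (size 1)  {3} (size 1)    {4} (size 1)  {5} (size 1)    {6} (size 1)  {7} (size 1)  
  chi_0          1             1               1             1               1             1               1             1             
  chi_1          1             exp(I*pi/4)     I             exp(3*I*pi/4)   -1            exp(-3*I*pi/4)  -I            exp(-I*pi/4)  
  chi_2          1             I               -1            -I              1             I               -1            -I            
  chi_3          1             exp(3*I*pi/4)   -I            exp(I*pi/4)     -1            exp(-I*pi/4)    I             exp(-3*I*pi/4)
  chi_4          1             -1              1             -1              1             -1              1             -1            
  chi_5          1             exp(-3*I*pi/4)  I             exp(-I*pi/4)    -1            exp(I*pi/4)     -I            exp(3*I*pi/4) 
  chi_6          1             -I              -1            I               1             -I              -1            I             
  chi_7          1             exp(-I*pi/4)    -I            exp(-3*I*pi/4)  -1            exp(3*I*pi/4)   I             exp(I*pi/4)   

Spot check: chi_1(6) = zeta_8^(1*6) = zeta_8^6 = -I.

Proof sketch: Z/8Z is abelian, so all 8 irreducible complex representations are 1-dimensional. They are given by chi_k(m) = zeta_8^(k*m) for k = 0,...,7. Row orthogonality: sum_m chi_k(m) conj(chi_l(m)) = 8 * [k = l].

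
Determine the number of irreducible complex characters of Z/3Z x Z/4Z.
12

Justification: The number of irreducible complex representations of a finite group equals its number of conjugacy classes. Z/3Z x Z/4Z is abelian of order 12, so every element is its own conjugacy class: 12 classes, so Z/3Z x Z/4Z (order 12) has exactly 12 irreducible complex representations.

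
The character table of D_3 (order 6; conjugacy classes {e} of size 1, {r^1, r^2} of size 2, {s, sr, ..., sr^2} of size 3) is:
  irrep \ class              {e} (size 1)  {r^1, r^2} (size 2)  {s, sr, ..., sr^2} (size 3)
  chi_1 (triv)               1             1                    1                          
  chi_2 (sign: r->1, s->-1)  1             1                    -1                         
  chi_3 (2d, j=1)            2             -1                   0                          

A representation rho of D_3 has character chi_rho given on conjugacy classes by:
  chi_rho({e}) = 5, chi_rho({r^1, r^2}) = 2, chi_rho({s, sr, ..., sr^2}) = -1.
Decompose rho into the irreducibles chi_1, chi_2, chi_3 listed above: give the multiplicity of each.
Multiplicities: chi_1: 1, chi_2: 2, chi_3: 1.

Explanation: Use <chi_rho, chi> = (1/|G|) sum_C |C| * chi_rho(C) * conj(chi(C)) with |G| = 6 for each irreducible chi in the table:
  <chi_rho, chi_1> = (1/6)[1*(5)*conj(1) + 2*(2)*conj(1) + 3*(-1)*conj(1)]
      = (1/6)[(5) + (4) + (-3)] = 6/6 = 1
  <chi_rho, chi_2> = (1/6)[1*(5)*conj(1) + 2*(2)*conj(1) + 3*(-1)*conj(-1)]
      = (1/6)[(5) + (4) + (3)] = 12/6 = 2
  <chi_rho, chi_3> = (1/6)[1*(5)*conj(2) + 2*(2)*conj(-1) + 3*(-1)*conj(0)]
      = (1/6)[(10) + (-4) + (0)] = 6/6 = 1
Dimension check: dim(rho) = sum (mult * dim) = 1*1 + 2*1 + 1*2 = 5 = chi_rho(e) = 5.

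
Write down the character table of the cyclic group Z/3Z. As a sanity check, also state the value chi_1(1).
Character table of Z/3Z (irreps indexed chi_0,...,chi_2 with chi_k(m) = zeta_3^(k*m), zeta_3 = exp(2*pi*i/3)):
  irrep \ class  {0} (size 1)  {1} (size 1)    {2} (size 1)  
  chi_0          1             1               1             
  chi_1          1             exp(2*I*pi/3)   exp(-2*I*pi/3)
  chi_2          1             exp(-2*I*pi/3)  exp(2*I*pi/3) 

Spot check: chi_1(1) = zeta_3^(1*1) = zeta_3^1 = exp(2*I*pi/3).

Argument: Z/3Z is abelian, so all 3 irreducible complex representations are 1-dimensional. They are given by chi_k(m) = zeta_3^(k*m) for k = 0,...,2. Row orthogonality: sum_m chi_k(m) conj(chi_l(m)) = 3 * [k = l].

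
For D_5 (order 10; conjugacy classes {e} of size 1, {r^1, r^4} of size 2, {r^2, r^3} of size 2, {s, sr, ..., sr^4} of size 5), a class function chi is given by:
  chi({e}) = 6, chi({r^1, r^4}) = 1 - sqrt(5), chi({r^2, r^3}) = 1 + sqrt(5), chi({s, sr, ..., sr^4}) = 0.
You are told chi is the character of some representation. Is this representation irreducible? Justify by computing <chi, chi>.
Not irreducible (reducible): <chi, chi> = 6 > 1.

<chi, chi> = (1/|G|) sum_C |C| * |chi(C)|^2 = (1/10)[1*|6|^2 + 2*|1 - sqrt(5)|^2 + 2*|1 + sqrt(5)|^2 + 5*|0|^2]
  = (1/10)[(36) + (12 - 4*sqrt(5)) + (4*sqrt(5) + 12) + (0)] = 60/10 = 6.
A character is irreducible iff <chi, chi> = 1, so this representation is reducible.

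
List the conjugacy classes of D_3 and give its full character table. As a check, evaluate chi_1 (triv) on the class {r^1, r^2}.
Conjugacy classes: {e} of size 1, {r^1, r^2} of size 2, {s, sr, ..., sr^2} of size 3.
Character table:
  irrep \ class              {e} (size 1)  {r^1, r^2} (size 2)  {s, sr, ..., sr^2} (size 3)
  chi_1 (triv)               1             1                    1                          
  chi_2 (sign: r->1, s->-1)  1             1                    -1                         
  chi_3 (2d, j=1)            2             -1                   0                          

Spot check: chi_1 (triv) on {r^1, r^2} = 1.

Explanation: D_3 has order 2*3 = 6 with 3 conjugacy classes, hence 3 irreducibles. Sum of squared dims 1 + 1 + 4 = 6 = |G|. Linear characters come from the abelianisation; the 2-dimensional irreps have character r^k -> 2*cos(2*pi*j*k/3), reflections -> 0.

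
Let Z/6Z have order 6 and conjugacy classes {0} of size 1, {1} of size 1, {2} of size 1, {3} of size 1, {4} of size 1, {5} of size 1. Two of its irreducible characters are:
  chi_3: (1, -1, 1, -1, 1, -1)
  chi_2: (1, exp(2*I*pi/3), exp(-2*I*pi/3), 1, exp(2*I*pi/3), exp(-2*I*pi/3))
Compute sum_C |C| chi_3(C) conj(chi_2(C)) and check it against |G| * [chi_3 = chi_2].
Sum = 0; so <chi_3, chi_2> = 0 (distinct irreducibles are orthogonal).

Working: Compute term by term over conjugacy classes (|C| * chi_3(C) * conj(chi_2(C))):
  1*(1)*conj(1) + 1*(-1)*conj(exp(2*I*pi/3)) + 1*(1)*conj(exp(-2*I*pi/3)) + 1*(-1)*conj(1) + 1*(1)*conj(exp(2*I*pi/3)) + 1*(-1)*conj(exp(-2*I*pi/3))
  = (1) + (-exp(-2*I*pi/3)) + (exp(2*I*pi/3)) + (-1) + (exp(-2*I*pi/3)) + (-exp(2*I*pi/3))
  = 0.
(Exp terms are combined using exp(i*s)*conj(exp(i*t)) = exp(i*(s-t)), and sums of them are collapsed using the identity that for every m > 1 the m distinct m-th roots of unity sum to 0, e.g. 1 + exp(2*I*pi/3) + exp(-2*I*pi/3) = 0.)
Dividing by |G| = 6 gives 0/6 = 0, matching the row-orthogonality relation <chi_3, chi_2> = [chi_3 = chi_2].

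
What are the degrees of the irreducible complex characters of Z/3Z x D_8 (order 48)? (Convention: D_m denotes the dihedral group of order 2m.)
Dimensions: 1, 1, 1, 1, 1, 1, 1, 1, 1, 1, 1, 1, 2, 2, 2, 2, 2, 2, 2, 2, 2

Solution. There are 21 irreducibles (= number of conjugacy classes). Their dimensions d_i satisfy sum d_i^2 = |G| = 48: 1 + 1 + 1 + 1 + 1 + 1 + 1 + 1 + 1 + 1 + 1 + 1 + 4 + 4 + 4 + 4 + 4 + 4 + 4 + 4 + 4 = 48. (For the product with Z/3Z: each of the 3 1-dim characters of Z/3Z tensors with each irrep of D_8, giving 3 copies of each D_8-dimension.)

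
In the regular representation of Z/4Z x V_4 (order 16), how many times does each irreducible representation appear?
Each irreducible V_i of dimension d_i appears with multiplicity d_i, i.e. rho_reg = (direct sum over all irreducibles V_i) d_i V_i. The irreducible dimensions for Z/4Z x V_4 are 1, 1, 1, 1, 1, 1, 1, 1, 1, 1, 1, 1, 1, 1, 1, 1: 16 irreducibles of dimension 1, each with multiplicity 1. Total dimension 16*1*1 = 16 = |G|.

Explanation: General theorem: in the regular representation of a finite group G, each irreducible appears with multiplicity equal to its dimension. Check: dim(rho_reg) = sum d_i^2 = 1 + 1 + 1 + 1 + 1 + 1 + 1 + 1 + 1 + 1 + 1 + 1 + 1 + 1 + 1 + 1 = 16 = |G|.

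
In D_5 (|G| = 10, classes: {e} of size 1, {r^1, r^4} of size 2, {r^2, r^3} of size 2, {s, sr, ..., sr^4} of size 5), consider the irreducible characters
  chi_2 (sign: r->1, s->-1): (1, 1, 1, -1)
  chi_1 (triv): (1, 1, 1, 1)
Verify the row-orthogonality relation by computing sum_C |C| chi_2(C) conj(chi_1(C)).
Sum = 0; so <chi_2, chi_1> = 0 (distinct irreducibles are orthogonal).

Explanation: Compute term by term over conjugacy classes (|C| * chi_2(C) * conj(chi_1(C))):
  1*(1)*conj(1) + 2*(1)*conj(1) + 2*(1)*conj(1) + 5*(-1)*conj(1)
  = (1) + (2) + (2) + (-5)
  = 0.
Dividing by |G| = 10 gives 0/10 = 0, matching the row-orthogonality relation <chi_2, chi_1> = [chi_2 = chi_1].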